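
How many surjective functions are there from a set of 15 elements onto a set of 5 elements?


By inclusion-exclusion on which target elements are missed, the number of surjections from an n-set onto a k-set is
surj(n, k) = sum_{j=0}^{k} (-1)^j C(k, j) (k - j)^n.
Equivalently surj(n, k) = k! * S(n, k), where S(n, k) is the Stirling number of the second kind.
For n = 15, k = 5:
S(15, 5) = 210766920, so
surj = 5! * 210766920 = 120 * 210766920 = 25292030400.

25292030400


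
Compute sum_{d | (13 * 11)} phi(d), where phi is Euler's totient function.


First, 13 * 11 = 143. One classical identity is sum_{d | n} phi(d) = n (each k in [1, n] has a unique gcd with n, and among the k's with gcd(k, n) = n/d there are phi(d) of them). So the sum equals 143. We also verify directly:
Divisors of 143: 1, 11, 13, 143.
phi values: 1, 10, 12, 120.
Sum = 143.

143


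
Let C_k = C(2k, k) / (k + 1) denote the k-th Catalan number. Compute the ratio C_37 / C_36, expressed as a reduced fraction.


Using C_k = (2k)! / (k! (k+1)!), the ratio C_{k+1}/C_k simplifies to
C_{k+1}/C_k = [(2k+2)! / ((k+1)! (k+2)!)] * [k! (k+1)! / (2k)!]
 = (2k+2)(2k+1) / ((k+1)(k+2)) = 2(2k+1) / (k+2).
For k = 36: 2(2*36 + 1) / (36 + 2) = 146/38 = 73/19.

73/19


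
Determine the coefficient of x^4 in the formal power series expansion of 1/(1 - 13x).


The geometric series identity gives 1/(1 - c x) = sum_{k>=0} c^k x^k, so the coefficient of x^k is c^k.
Here c = 13 and k = 4.
Computing: 13^4 = 28561

28561


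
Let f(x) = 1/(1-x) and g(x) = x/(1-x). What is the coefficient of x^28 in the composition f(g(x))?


First simplify the composition: f(g(x)) = 1/(1 - x/(1-x)) = (1-x)/((1-x) - x) = (1-x)/(1-2x).
Now extract the coefficient. Write (1-x)/(1-2x) = 1/(1-2x) - x/(1-2x).
The coefficient of x^n in 1/(1-2x) is 2^n, and in x/(1-2x) is 2^(n-1) (for n >= 1).
So the coefficient of x^28 is 2^28 - 2^27 = 268435456 - 134217728 = 134217728.

134217728


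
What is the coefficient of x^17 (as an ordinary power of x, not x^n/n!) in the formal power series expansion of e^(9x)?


The exponential series is e^y = sum_{k>=0} y^k / k!. Substituting y = 9x gives
e^(9x) = sum_{k>=0} 9^k x^k / k!.
So the coefficient of x^n is a^n/n! with a = 9, n = 17:
9^17 / 17! = 16677181699666569/355687428096000 = 22876792454961/487911424000

22876792454961/487911424000


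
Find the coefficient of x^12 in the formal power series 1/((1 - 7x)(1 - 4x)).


By partial fractions or Cauchy convolution:
The coefficient equals sum_{k=0}^{12} 7^k * 4^(12-k).
= 32273967181

32273967181


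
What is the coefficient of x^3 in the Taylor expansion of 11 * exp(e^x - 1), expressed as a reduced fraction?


exp(e^x - 1) = sum_{k>=0} Bell_k x^k / k!, where Bell_k is the k-th Bell number.
So the coefficient of x^3 is 11 * Bell_3 / 3!.
Computing: Bell_3 = 5 and 3! = 6, giving
11 * 5/6 = 55/6.

55/6


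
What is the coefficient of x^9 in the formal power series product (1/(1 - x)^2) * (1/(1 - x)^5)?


Combine the factors: (1/(1 - x)^2) * (1/(1 - x)^5) = 1/(1 - x)^7.
Then use 1/(1 - x)^r = sum_{k>=0} C(k + r - 1, r - 1) x^k with r = 7 and k = 9:
C(15, 6) = 5005.

5005


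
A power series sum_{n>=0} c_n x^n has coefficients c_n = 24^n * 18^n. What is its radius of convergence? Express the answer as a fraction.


By the root test (Cauchy-Hadamard), the radius is R = 1 / limsup_n |c_n|^(1/n).
Here |c_n|^(1/n) = (24^n * 18^n)^(1/n) = 24 * 18 = 432 for all n.
So R = 1/432 = 1/432.

1/432


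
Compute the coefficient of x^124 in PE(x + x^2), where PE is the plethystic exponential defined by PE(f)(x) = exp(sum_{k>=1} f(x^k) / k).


With f(x) = x + x^2, the exponent is sum_{k>=1} (x^k + x^(2k)) / k = -ln(1 - x) - ln(1 - x^2). Exponentiating:
PE(x + x^2) = 1 / ((1 - x)(1 - x^2)).
This is the generating function for partitions of n into parts of size 1 or 2. The number of 2's can be any j in 0..62, and the rest are 1's, so
[x^124] = floor(124/2) + 1 = 63.

63


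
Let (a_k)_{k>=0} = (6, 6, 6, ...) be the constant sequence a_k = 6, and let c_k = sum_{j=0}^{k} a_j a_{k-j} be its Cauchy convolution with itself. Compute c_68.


Since a_j = 6 for all j >= 0, the convolution sum becomes
c_k = sum_{j=0}^{k} 6 * 6 = 36 * (k + 1).
Equivalently, the generating function of (a_k) is 6/(1 - x) and its square is 36/(1 - x)^2 = sum_{k>=0} 36(k + 1) x^k.
For k = 68: 36 * 69 = 2484.

2484


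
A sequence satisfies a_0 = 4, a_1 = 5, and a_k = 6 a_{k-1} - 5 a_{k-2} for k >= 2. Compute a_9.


The characteristic equation is t^2 - 6 t + 5 = 0, with roots r_1 = 5 and r_2 = 1 (so c_1 = r_1 + r_2, c_2 = -r_1 r_2 as required).
One can use the closed form a_n = A r_1^n + B r_2^n, but direct iteration is more reliable:
a_0 = 4, a_1 = 5, a_2 = 10, a_3 = 35, a_4 = 160, a_5 = 785, a_6 = 3910, a_7 = 19535, a_8 = 97660, a_9 = 488285.
So a_9 = 488285.

488285


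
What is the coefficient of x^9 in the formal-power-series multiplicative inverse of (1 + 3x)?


The inverse is 1/(1 + 3x). Apply the geometric identity 1/(1 - y) = sum_{k>=0} y^k with y = -3x:
1/(1 + 3x) = sum_{k>=0} (-3)^k x^k.
So the coefficient of x^9 is (-3)^9 = -19683.

-19683


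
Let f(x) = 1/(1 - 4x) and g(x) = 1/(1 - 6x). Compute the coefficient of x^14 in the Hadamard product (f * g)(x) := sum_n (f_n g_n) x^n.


f has coefficients f_k = 4^k and g has coefficients g_k = 6^k, so the Hadamard product has coefficient (f*g)_k = 4^k * 6^k = 24^k.
For k = 14: 24^14 = 21035720123168587776.

21035720123168587776


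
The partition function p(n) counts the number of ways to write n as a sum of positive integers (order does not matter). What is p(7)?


Using the generating function prod_{k>=1} 1/(1-x^k), we compute p(7).
By dynamic programming over parts 1 through 7:
p(7) = 15

15


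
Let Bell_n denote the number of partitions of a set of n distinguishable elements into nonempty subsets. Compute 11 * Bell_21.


Bell_21 can be computed from the Bell triangle or from Dobinski's identity Bell_n = (1/e) * sum_{k>=0} k^n / k!.
Computing Bell_21 = 474869816156751.
Then 11 * 474869816156751 = 5223567977724261.

5223567977724261


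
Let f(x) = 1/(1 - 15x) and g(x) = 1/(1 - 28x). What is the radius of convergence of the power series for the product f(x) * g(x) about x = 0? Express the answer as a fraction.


The radius of 1/(1 - 15x) is 1/15 (nearest singularity at x = 1/15), and the radius of 1/(1 - 28x) is 1/28.
The product f(x)*g(x) = 1/((1 - 15x)(1 - 28x)) has singularities at both 1/15 and 1/28, so its radius of convergence is the distance to the nearest one:
min(1/15, 1/28) = 1/28.

1/28


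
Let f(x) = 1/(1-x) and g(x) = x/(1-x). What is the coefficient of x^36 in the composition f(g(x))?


First simplify the composition: f(g(x)) = 1/(1 - x/(1-x)) = (1-x)/((1-x) - x) = (1-x)/(1-2x).
Now extract the coefficient. Write (1-x)/(1-2x) = 1/(1-2x) - x/(1-2x).
The coefficient of x^n in 1/(1-2x) is 2^n, and in x/(1-2x) is 2^(n-1) (for n >= 1).
So the coefficient of x^36 is 2^36 - 2^35 = 68719476736 - 34359738368 = 34359738368.

34359738368


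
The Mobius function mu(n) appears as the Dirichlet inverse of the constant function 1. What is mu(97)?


97 = 97 (all distinct primes).
mu(97) = (-1)^1 = -1

-1


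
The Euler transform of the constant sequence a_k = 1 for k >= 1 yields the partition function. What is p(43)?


The Euler transform converts the sequence a_k = 1 into the number of integer partitions.
Using the recurrence or dynamic programming:
p(43) = 63261

63261


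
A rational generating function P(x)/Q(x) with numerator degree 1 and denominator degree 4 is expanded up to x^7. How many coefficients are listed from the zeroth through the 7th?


Expanding up to x^7 gives the coefficients for x^0, x^1, ..., x^7.
That is 7 + 1 = 8 coefficients in total.

8


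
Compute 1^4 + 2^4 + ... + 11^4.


This power sum has a closed form given by Faulhaber's formula
sum_{k=1}^{m} k^p = (1 / (p + 1)) * sum_{j=0}^{p} C(p + 1, j) B_j m^(p + 1 - j),
but for small m direct computation is fastest:
1 + 16 + 81 + 256 + 625 + 1296 + 2401 + 4096 + 6561 + 10000 + 14641 = 39974.

39974


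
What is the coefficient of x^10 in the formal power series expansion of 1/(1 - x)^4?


The expansion 1/(1 - x)^r = sum_{k>=0} C(k + r - 1, r - 1) x^k follows from the multiset / negative-binomial theorem (or from repeated differentiation of the geometric series).
For r = 4 and k = 10:
C(13, 3) = 6227020800 / (6 * 3628800) = 286.

286


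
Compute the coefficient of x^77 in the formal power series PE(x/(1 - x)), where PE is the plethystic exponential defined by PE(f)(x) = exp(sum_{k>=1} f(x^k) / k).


For f(x) = x/(1 - x) we have
sum_{k>=1} f(x^k) / k = sum_{k>=1} (1/k) * x^k / (1 - x^k) = sum_{k, m >= 1} x^(k m) / k,
which after exponentiating simplifies to
PE(x/(1 - x)) = prod_{k>=1} 1 / (1 - x^k).
This is the generating function for the partition function p(n), so the coefficient of x^77 is p(77).
Computing p(77) by dynamic programming over parts 1, 2, ..., 77: p(77) = 10619863.

10619863


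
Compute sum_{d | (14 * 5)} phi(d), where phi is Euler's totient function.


First, 14 * 5 = 70. One classical identity is sum_{d | n} phi(d) = n (each k in [1, n] has a unique gcd with n, and among the k's with gcd(k, n) = n/d there are phi(d) of them). So the sum equals 70. We also verify directly:
Divisors of 70: 1, 2, 5, 7, 10, 14, 35, 70.
phi values: 1, 1, 4, 6, 4, 6, 24, 24.
Sum = 70.

70


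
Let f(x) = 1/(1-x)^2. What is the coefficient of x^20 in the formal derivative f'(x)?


Differentiate: d/dx [ 1/(1-x)^r ] = r / (1-x)^(r+1).
Here r = 2, so f'(x) = 2 / (1-x)^3.
The expansion of 1/(1-x)^(r+1) has coefficient of x^n equal to C(n+r, r).
So the coefficient of x^20 in f'(x) is
2 * C(22, 2) = 2 * 231 = 462

462


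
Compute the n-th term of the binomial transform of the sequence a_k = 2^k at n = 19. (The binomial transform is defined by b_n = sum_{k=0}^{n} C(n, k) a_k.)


With a_k = 2^k, b_n = sum_{k=0}^{n} C(n, k) 2^k = (1 + 2)^n by the binomial theorem.
For n = 19: (1 + 2)^19 = 3^19 = 1162261467.

1162261467


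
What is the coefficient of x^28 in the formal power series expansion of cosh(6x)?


The Maclaurin series is cosh(t) = sum_{m>=0} t^(2m) / (2m)!, so substituting t = 6x, only even powers of x are nonzero, with coefficient of x^(2m) equal to 6^(2m) / (2m)!.
For x^28 the coefficient is 6^28/28! = 6140942214464815497216/304888344611713860501504000000 = 114791256/5699209469078125.

114791256/5699209469078125


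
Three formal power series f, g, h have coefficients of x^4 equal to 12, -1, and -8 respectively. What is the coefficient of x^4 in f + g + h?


Series addition is componentwise:
12 + -1 + -8
= 3

3


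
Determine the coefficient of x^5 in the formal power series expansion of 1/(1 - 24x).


The geometric series identity gives 1/(1 - c x) = sum_{k>=0} c^k x^k, so the coefficient of x^k is c^k.
Here c = 24 and k = 5.
Computing: 24^5 = 7962624

7962624


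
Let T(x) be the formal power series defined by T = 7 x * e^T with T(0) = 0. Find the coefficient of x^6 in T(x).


Apply the Lagrange inversion formula: if T = 7 x * phi(T) with phi(t) = e^t, then
[x^n] T = 7^n * (1/n) [t^(n-1)] phi(t)^n = 7^n * (1/n) [t^(n-1)] e^(n t) = 7^n * (1/n) * n^(n-1) / (n-1)! = 7^n * n^(n-1) / n!.
When c = 1 this is the Cayley count of rooted labeled trees on n vertices, divided by n!.
For n = 6: 7^6 * 6^5 / 6! = 117649 * 7776/720 = 6353046/5.

6353046/5


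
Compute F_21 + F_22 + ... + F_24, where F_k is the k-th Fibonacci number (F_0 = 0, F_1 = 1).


Use the identity sum_{k=0}^{N} F_k = F_{N+2} - 1 (which follows from F_{k+2} - F_{k+1} = F_k). Then
sum_{k=21}^{24} F_k = (F_{26} - 1) - (F_{22} - 1) = F_{26} - F_{22}.
Computing: F_{26} = 121393, F_{22} = 17711, so
Sum = 121393 - 17711 = 103682.

103682


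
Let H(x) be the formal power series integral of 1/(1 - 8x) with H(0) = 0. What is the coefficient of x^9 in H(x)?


1/(1 - 8x) = sum_{k>=0} 8^k x^k. Integrating termwise with H(0) = 0:
H(x) = sum_{k>=0} 8^k x^(k+1) / (k+1) = sum_{m>=1} 8^(m-1) x^m / m.
For m = 9: 8^8/9 = 16777216/9 = 16777216/9.

16777216/9


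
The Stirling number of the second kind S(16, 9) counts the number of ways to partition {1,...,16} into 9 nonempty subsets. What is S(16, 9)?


Using the explicit formula S(n,k) = (1/k!) sum_{j=0}^{k} (-1)^(k-j) C(k,j) j^n:
S(16, 9) = 820784250
Equivalently, S(n,k) is n! times the coefficient of x^n in the EGF (e^x - 1)^k / k!.

820784250


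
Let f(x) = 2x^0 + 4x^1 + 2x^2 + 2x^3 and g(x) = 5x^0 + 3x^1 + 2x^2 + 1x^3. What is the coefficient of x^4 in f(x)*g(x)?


Cauchy product at x^4:
4*1 + 2*2 + 2*3
= 14

14


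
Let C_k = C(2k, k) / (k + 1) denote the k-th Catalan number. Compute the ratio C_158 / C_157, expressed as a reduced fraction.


Using C_k = (2k)! / (k! (k+1)!), the ratio C_{k+1}/C_k simplifies to
C_{k+1}/C_k = [(2k+2)! / ((k+1)! (k+2)!)] * [k! (k+1)! / (2k)!]
 = (2k+2)(2k+1) / ((k+1)(k+2)) = 2(2k+1) / (k+2).
For k = 157: 2(2*157 + 1) / (157 + 2) = 630/159 = 210/53.

210/53


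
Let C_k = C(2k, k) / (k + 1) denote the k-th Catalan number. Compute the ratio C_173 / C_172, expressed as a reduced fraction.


Using C_k = (2k)! / (k! (k+1)!), the ratio C_{k+1}/C_k simplifies to
C_{k+1}/C_k = [(2k+2)! / ((k+1)! (k+2)!)] * [k! (k+1)! / (2k)!]
 = (2k+2)(2k+1) / ((k+1)(k+2)) = 2(2k+1) / (k+2).
For k = 172: 2(2*172 + 1) / (172 + 2) = 690/174 = 115/29.

115/29


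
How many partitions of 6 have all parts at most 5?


Using the generating function (1-x)^(-1)(1-x^2)^(-1)...(1-x^5)^(-1),
the coefficient of x^6 counts these restricted partitions.
Result = 10

10


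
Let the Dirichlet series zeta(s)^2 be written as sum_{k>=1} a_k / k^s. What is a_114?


The Dirichlet convolution of the constant function 1 with itself gives (1 * 1)(k) = sum_{d | k} 1 = d(k), the number of positive divisors of k.
Since zeta(s) = sum_{k>=1} 1/k^s, we have zeta(s)^2 = sum_{k>=1} d(k)/k^s, so a_k = d(k).
For k = 114: the divisors are 1, 2, 3, 6, 19, 38, 57, 114.
Count = 8.

8


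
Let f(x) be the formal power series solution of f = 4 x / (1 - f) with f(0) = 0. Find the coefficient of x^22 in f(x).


Apply Lagrange inversion: f = 4 x * phi(f) with phi(t) = 1/(1 - t), so
[x^n] f = 4^n * (1/n) [t^(n-1)] phi(t)^n = 4^n * (1/n) [t^(n-1)] (1 - t)^(-n) = 4^n * (1/n) C(2n - 2, n - 1) = 4^n * C_{n-1}.
For n = 22: C_21 = C(42, 21) / 22 = 538257874440/22 = 24466267020.
With the 4^22 = 17592186044416 factor, the coefficient is 17592186044416 * 24466267020 = 430415121228199435960320.

430415121228199435960320


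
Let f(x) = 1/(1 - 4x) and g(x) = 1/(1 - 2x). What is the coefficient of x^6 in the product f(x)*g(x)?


The coefficient of x^n in f*g is the Cauchy product: sum_{k=0}^{n} a^k * b^(n-k).
With a=4, b=2, n=6:
sum_{k=0}^{6} 4^k * 2^(6-k)
= 8128

8128


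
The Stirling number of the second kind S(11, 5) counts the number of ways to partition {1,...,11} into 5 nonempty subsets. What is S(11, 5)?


Using the explicit formula S(n,k) = (1/k!) sum_{j=0}^{k} (-1)^(k-j) C(k,j) j^n:
S(11, 5) = 246730
Equivalently, S(n,k) is n! times the coefficient of x^n in the EGF (e^x - 1)^k / k!.

246730


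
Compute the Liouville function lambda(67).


The Liouville function is lambda(k) = (-1)^Omega(k), where Omega(k) counts the prime factors of k with multiplicity.
Factoring: 67 = 67, so Omega(67) = 1.
lambda(67) = (-1)^1 = -1.

-1


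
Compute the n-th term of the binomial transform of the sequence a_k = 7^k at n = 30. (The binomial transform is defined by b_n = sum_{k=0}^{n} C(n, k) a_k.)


With a_k = 7^k, b_n = sum_{k=0}^{n} C(n, k) 7^k = (1 + 7)^n by the binomial theorem.
For n = 30: (1 + 7)^30 = 8^30 = 1237940039285380274899124224.

1237940039285380274899124224


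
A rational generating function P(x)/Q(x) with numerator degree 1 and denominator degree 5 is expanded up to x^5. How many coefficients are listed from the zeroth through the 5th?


Expanding up to x^5 gives the coefficients for x^0, x^1, ..., x^5.
That is 5 + 1 = 6 coefficients in total.

6


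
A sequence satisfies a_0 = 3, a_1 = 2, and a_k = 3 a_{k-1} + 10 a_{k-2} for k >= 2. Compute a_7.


The characteristic equation is t^2 - 3 t - 10 = 0, with roots r_1 = 5 and r_2 = -2 (so c_1 = r_1 + r_2, c_2 = -r_1 r_2 as required).
One can use the closed form a_n = A r_1^n + B r_2^n, but direct iteration is more reliable:
a_0 = 3, a_1 = 2, a_2 = 36, a_3 = 128, a_4 = 744, a_5 = 3512, a_6 = 17976, a_7 = 89048.
So a_7 = 89048.

89048


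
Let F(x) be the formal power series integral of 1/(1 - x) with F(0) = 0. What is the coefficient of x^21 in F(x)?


1/(1 - x) = sum_{k>=0} x^k. Integrating termwise and using F(0) = 0 gives
F(x) = sum_{k>=0} x^(k+1) / (k+1) = sum_{m>=1} x^m / m = -ln(1 - x).
So the coefficient of x^21 is 1/21 = 1/21.

1/21


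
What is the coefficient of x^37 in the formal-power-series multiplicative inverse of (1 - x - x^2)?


Let the inverse be f(x) = sum_{k>=0} a_k x^k. From f(x) * (1 - x - x^2) = 1 and matching coefficients:
 x^0: a_0 = 1.
 x^1: a_1 - a_0 = 0, so a_1 = 1.
 x^k (k >= 2): a_k - a_{k-1} - a_{k-2} = 0, i.e. a_k = a_{k-1} + a_{k-2}.
This is the Fibonacci-type recurrence shifted so that a_0 = a_1 = 1.
Iterating: a_0=1, a_1=1, a_2=2, a_3=3, a_4=5, a_5=8, a_6=13, a_7=21, a_8=34, a_9=55, ...
a_37 = 39088169.

39088169


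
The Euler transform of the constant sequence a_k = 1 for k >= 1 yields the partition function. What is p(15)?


The Euler transform converts the sequence a_k = 1 into the number of integer partitions.
Using the recurrence or dynamic programming:
p(15) = 176

176


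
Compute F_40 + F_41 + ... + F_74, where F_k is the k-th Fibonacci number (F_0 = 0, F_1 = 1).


Use the identity sum_{k=0}^{N} F_k = F_{N+2} - 1 (which follows from F_{k+2} - F_{k+1} = F_k). Then
sum_{k=40}^{74} F_k = (F_{76} - 1) - (F_{41} - 1) = F_{76} - F_{41}.
Computing: F_{76} = 3416454622906707, F_{41} = 165580141, so
Sum = 3416454622906707 - 165580141 = 3416454457326566.

3416454457326566


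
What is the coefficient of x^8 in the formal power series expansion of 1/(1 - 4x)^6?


The general identity 1/(1 - c x)^r = sum_{k>=0} c^k C(k + r - 1, r - 1) x^k follows by substituting y = c x into 1/(1 - y)^r = sum_{k>=0} C(k + r - 1, r - 1) y^k.
For c = 4, r = 6, k = 8:
4^8 * C(13, 5) = 65536 * 1287 = 84344832.

84344832


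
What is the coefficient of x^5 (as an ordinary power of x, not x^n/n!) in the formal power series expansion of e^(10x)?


The exponential series is e^y = sum_{k>=0} y^k / k!. Substituting y = 10x gives
e^(10x) = sum_{k>=0} 10^k x^k / k!.
So the coefficient of x^n is a^n/n! with a = 10, n = 5:
10^5 / 5! = 100000/120 = 2500/3

2500/3


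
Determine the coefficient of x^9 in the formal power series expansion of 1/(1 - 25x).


The geometric series identity gives 1/(1 - c x) = sum_{k>=0} c^k x^k, so the coefficient of x^k is c^k.
Here c = 25 and k = 9.
Computing: 25^9 = 3814697265625

3814697265625


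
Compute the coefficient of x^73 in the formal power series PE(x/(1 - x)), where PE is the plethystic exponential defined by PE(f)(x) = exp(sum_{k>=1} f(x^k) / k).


For f(x) = x/(1 - x) we have
sum_{k>=1} f(x^k) / k = sum_{k>=1} (1/k) * x^k / (1 - x^k) = sum_{k, m >= 1} x^(k m) / k,
which after exponentiating simplifies to
PE(x/(1 - x)) = prod_{k>=1} 1 / (1 - x^k).
This is the generating function for the partition function p(n), so the coefficient of x^73 is p(73).
Computing p(73) by dynamic programming over parts 1, 2, ..., 73: p(73) = 6185689.

6185689


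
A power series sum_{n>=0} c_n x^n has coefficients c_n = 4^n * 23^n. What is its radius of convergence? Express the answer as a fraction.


By the root test (Cauchy-Hadamard), the radius is R = 1 / limsup_n |c_n|^(1/n).
Here |c_n|^(1/n) = (4^n * 23^n)^(1/n) = 4 * 23 = 92 for all n.
So R = 1/92 = 1/92.

1/92


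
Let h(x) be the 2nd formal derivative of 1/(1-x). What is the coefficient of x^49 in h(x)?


Differentiating 2 times: d^2/dx^2 [1/(1-x)] = 2!/(1-x)^3.
The expansion 1/(1-x)^3 = sum_{k>=0} C(k+2, 2) x^k, so the coefficient of x^n in 2!/(1-x)^3 is 2! * C(n+2, 2).
For n = 49: 2 * C(51, 2) = 2 * 1275 = 2550

2550


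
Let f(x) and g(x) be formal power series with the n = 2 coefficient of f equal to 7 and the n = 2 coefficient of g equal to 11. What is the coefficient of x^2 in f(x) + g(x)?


Addition of formal power series is termwise.
The coefficient of x^2 in f + g = 7 + 11
= 18

18


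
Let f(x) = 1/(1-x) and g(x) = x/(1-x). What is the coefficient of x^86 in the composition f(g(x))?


First simplify the composition: f(g(x)) = 1/(1 - x/(1-x)) = (1-x)/((1-x) - x) = (1-x)/(1-2x).
Now extract the coefficient. Write (1-x)/(1-2x) = 1/(1-2x) - x/(1-2x).
The coefficient of x^n in 1/(1-2x) is 2^n, and in x/(1-2x) is 2^(n-1) (for n >= 1).
So the coefficient of x^86 is 2^86 - 2^85 = 77371252455336267181195264 - 38685626227668133590597632 = 38685626227668133590597632.

38685626227668133590597632


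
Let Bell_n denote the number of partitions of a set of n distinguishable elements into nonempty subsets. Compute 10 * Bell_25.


Bell_25 can be computed from the Bell triangle or from Dobinski's identity Bell_n = (1/e) * sum_{k>=0} k^n / k!.
Computing Bell_25 = 4638590332229999353.
Then 10 * 4638590332229999353 = 46385903322299993530.

46385903322299993530


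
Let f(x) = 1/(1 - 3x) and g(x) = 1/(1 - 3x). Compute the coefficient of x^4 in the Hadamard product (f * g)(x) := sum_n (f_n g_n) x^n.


f has coefficients f_k = 3^k and g has coefficients g_k = 3^k, so the Hadamard product has coefficient (f*g)_k = 3^k * 3^k = 9^k.
For k = 4: 9^4 = 6561.

6561


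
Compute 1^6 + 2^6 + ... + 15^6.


This power sum has a closed form given by Faulhaber's formula
sum_{k=1}^{m} k^p = (1 / (p + 1)) * sum_{j=0}^{p} C(p + 1, j) B_j m^(p + 1 - j),
but for small m direct computation is fastest:
1 + 64 + 729 + 4096 + 15625 + 46656 + 117649 + 262144 + 531441 + 1000000 + 1771561 + 2985984 + 4826809 + 7529536 + 11390625 = 30482920.

30482920


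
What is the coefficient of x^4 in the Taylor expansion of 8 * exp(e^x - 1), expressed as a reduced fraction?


exp(e^x - 1) = sum_{k>=0} Bell_k x^k / k!, where Bell_k is the k-th Bell number.
So the coefficient of x^4 is 8 * Bell_4 / 4!.
Computing: Bell_4 = 15 and 4! = 24, giving
8 * 15/24 = 5.

5


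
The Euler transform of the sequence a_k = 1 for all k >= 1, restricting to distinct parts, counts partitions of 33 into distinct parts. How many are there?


Partitions of 33 into distinct parts can be computed via generating function.
Product (1+x)(1+x^2)(1+x^3)...
The coefficient of x^33 = 448

448


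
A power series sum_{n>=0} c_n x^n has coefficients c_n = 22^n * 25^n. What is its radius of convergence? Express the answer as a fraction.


By the root test (Cauchy-Hadamard), the radius is R = 1 / limsup_n |c_n|^(1/n).
Here |c_n|^(1/n) = (22^n * 25^n)^(1/n) = 22 * 25 = 550 for all n.
So R = 1/550 = 1/550.

1/550


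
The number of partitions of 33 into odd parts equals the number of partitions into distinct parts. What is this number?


Computing partitions of 33 into odd parts (1, 3, 5, ...):
Using the generating function prod_{k>=0} 1/(1-x^(2k+1)),
the count is 448

448


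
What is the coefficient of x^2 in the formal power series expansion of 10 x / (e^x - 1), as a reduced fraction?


The exponential generating function for Bernoulli numbers is
x / (e^x - 1) = sum_{k>=0} B_k x^k / k!.
So the coefficient of x^2 in 10 x / (e^x - 1) is 10 B_2 / 2!.
Computing: B_2 = 1/6, 2! = 2, giving
10 * 1/6 / 2 = 5/6.

5/6


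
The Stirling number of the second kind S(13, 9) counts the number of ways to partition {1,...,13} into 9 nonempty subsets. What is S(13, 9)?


Using the explicit formula S(n,k) = (1/k!) sum_{j=0}^{k} (-1)^(k-j) C(k,j) j^n:
S(13, 9) = 359502
Equivalently, S(n,k) is n! times the coefficient of x^n in the EGF (e^x - 1)^k / k!.

359502


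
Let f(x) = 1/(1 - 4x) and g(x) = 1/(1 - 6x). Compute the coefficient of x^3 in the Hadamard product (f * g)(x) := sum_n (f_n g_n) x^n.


f has coefficients f_k = 4^k and g has coefficients g_k = 6^k, so the Hadamard product has coefficient (f*g)_k = 4^k * 6^k = 24^k.
For k = 3: 24^3 = 13824.

13824


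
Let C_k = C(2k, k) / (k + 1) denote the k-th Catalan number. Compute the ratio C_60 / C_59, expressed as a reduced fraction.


Using C_k = (2k)! / (k! (k+1)!), the ratio C_{k+1}/C_k simplifies to
C_{k+1}/C_k = [(2k+2)! / ((k+1)! (k+2)!)] * [k! (k+1)! / (2k)!]
 = (2k+2)(2k+1) / ((k+1)(k+2)) = 2(2k+1) / (k+2).
For k = 59: 2(2*59 + 1) / (59 + 2) = 238/61 = 238/61.

238/61


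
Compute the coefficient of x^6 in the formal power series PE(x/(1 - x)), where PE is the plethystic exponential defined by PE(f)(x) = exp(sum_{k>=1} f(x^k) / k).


For f(x) = x/(1 - x) we have
sum_{k>=1} f(x^k) / k = sum_{k>=1} (1/k) * x^k / (1 - x^k) = sum_{k, m >= 1} x^(k m) / k,
which after exponentiating simplifies to
PE(x/(1 - x)) = prod_{k>=1} 1 / (1 - x^k).
This is the generating function for the partition function p(n), so the coefficient of x^6 is p(6).
Computing p(6) by dynamic programming over parts 1, 2, ..., 6: p(6) = 11.

11


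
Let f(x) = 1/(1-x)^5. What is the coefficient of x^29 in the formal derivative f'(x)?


Differentiate: d/dx [ 1/(1-x)^r ] = r / (1-x)^(r+1).
Here r = 5, so f'(x) = 5 / (1-x)^6.
The expansion of 1/(1-x)^(r+1) has coefficient of x^n equal to C(n+r, r).
So the coefficient of x^29 in f'(x) is
5 * C(34, 5) = 5 * 278256 = 1391280

1391280


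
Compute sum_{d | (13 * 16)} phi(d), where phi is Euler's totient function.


First, 13 * 16 = 208. One classical identity is sum_{d | n} phi(d) = n (each k in [1, n] has a unique gcd with n, and among the k's with gcd(k, n) = n/d there are phi(d) of them). So the sum equals 208. We also verify directly:
Divisors of 208: 1, 2, 4, 8, 13, 16, 26, 52, 104, 208.
phi values: 1, 1, 2, 4, 12, 8, 12, 24, 48, 96.
Sum = 208.

208


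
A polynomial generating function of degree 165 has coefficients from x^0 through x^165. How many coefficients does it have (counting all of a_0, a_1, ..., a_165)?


A polynomial of degree 165 takes the form a_0 + a_1 x + ... + a_165 x^165.
The number of coefficients is 165 + 1 = 166.

166


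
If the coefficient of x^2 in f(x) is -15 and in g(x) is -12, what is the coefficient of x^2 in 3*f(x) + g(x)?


Scalar multiplication scales coefficients: 3 * -15 = -45.
Then add the g coefficient: -45 + -12
= -57

-57


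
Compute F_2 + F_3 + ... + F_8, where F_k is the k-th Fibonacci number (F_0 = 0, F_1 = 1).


Use the identity sum_{k=0}^{N} F_k = F_{N+2} - 1 (which follows from F_{k+2} - F_{k+1} = F_k). Then
sum_{k=2}^{8} F_k = (F_{10} - 1) - (F_{3} - 1) = F_{10} - F_{3}.
Computing: F_{10} = 55, F_{3} = 2, so
Sum = 55 - 2 = 53.

53


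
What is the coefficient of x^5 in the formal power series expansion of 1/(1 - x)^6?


The negative binomial / multiset identity is
1/(1 - x)^r = sum_{k>=0} C(k + r - 1, r - 1) x^k.
Here r = 6 and k = 5, so the coefficient is
C(5 + 5, 5) = C(10, 5)
= 252

252


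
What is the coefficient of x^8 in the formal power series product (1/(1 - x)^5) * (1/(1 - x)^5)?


Combine the factors: (1/(1 - x)^5) * (1/(1 - x)^5) = 1/(1 - x)^10.
Then use 1/(1 - x)^r = sum_{k>=0} C(k + r - 1, r - 1) x^k with r = 10 and k = 8:
C(17, 9) = 24310.

24310


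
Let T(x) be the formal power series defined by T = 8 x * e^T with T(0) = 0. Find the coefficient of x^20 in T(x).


Apply the Lagrange inversion formula: if T = 8 x * phi(T) with phi(t) = e^t, then
[x^n] T = 8^n * (1/n) [t^(n-1)] phi(t)^n = 8^n * (1/n) [t^(n-1)] e^(n t) = 8^n * (1/n) * n^(n-1) / (n-1)! = 8^n * n^(n-1) / n!.
When c = 1 this is the Cayley count of rooted labeled trees on n vertices, divided by n!.
For n = 20: 8^20 * 20^19 / 20! = 1152921504606846976 * 5242880000000000000000000/2432902008176640000 = 36893488147419103232000000000000000/14849255421.

36893488147419103232000000000000000/14849255421


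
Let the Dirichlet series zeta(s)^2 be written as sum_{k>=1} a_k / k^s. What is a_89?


The Dirichlet convolution of the constant function 1 with itself gives (1 * 1)(k) = sum_{d | k} 1 = d(k), the number of positive divisors of k.
Since zeta(s) = sum_{k>=1} 1/k^s, we have zeta(s)^2 = sum_{k>=1} d(k)/k^s, so a_k = d(k).
For k = 89: the divisors are 1, 89.
Count = 2.

2


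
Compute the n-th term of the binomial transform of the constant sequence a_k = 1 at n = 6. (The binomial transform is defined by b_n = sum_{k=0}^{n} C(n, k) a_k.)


With a_k = 1 for all k, b_n = sum_{k=0}^{n} C(n, k) = 2^n by the binomial theorem.
For n = 6: 2^6 = 64.

64


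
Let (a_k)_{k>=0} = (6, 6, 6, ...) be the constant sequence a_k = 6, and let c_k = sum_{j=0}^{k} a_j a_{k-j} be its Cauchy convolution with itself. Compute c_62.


Since a_j = 6 for all j >= 0, the convolution sum becomes
c_k = sum_{j=0}^{k} 6 * 6 = 36 * (k + 1).
Equivalently, the generating function of (a_k) is 6/(1 - x) and its square is 36/(1 - x)^2 = sum_{k>=0} 36(k + 1) x^k.
For k = 62: 36 * 63 = 2268.

2268


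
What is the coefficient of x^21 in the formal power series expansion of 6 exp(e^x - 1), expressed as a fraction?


exp(e^x - 1) is the exponential generating function for the Bell numbers Bell_k: exp(e^x - 1) = sum_{k>=0} Bell_k x^k / k!.
So the coefficient of x^21 in 6 exp(e^x - 1) is 6 Bell_21 / 21!.
Computing: Bell_21 = 474869816156751 and 21! = 51090942171709440000, giving
6 * 474869816156751/51090942171709440000 = 158289938718917/2838385676206080000.

158289938718917/2838385676206080000


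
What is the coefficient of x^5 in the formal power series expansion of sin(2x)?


The Maclaurin series is sin(t) = sum_{k>=0} (-1)^k t^(2k+1) / (2k+1)!, so substituting t = 2x, only odd powers of x are nonzero, with coefficient of x^(2k+1) equal to (-1)^k 2^(2k+1) / (2k+1)!.
Write 5 = 2*2 + 1, giving the coefficient (-1)^2 * 2^5 / 5! = 32/120 = 4/15.

4/15


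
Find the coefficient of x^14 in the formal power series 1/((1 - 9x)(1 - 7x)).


By partial fractions or Cauchy convolution:
The coefficient equals sum_{k=0}^{14} 9^k * 7^(14-k).
= 100571785292353

100571785292353


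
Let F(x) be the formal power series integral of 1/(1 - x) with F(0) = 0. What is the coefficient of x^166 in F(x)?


1/(1 - x) = sum_{k>=0} x^k. Integrating termwise and using F(0) = 0 gives
F(x) = sum_{k>=0} x^(k+1) / (k+1) = sum_{m>=1} x^m / m = -ln(1 - x).
So the coefficient of x^166 is 1/166 = 1/166.

1/166


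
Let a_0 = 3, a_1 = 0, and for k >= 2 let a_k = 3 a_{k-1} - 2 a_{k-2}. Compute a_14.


Iterating the recurrence forward:
a_0 = 3
a_1 = 0
a_2 = 3*0 - 2*3 = -6
a_3 = 3*-6 - 2*0 = -18
a_4 = 3*-18 - 2*-6 = -42
a_5 = 3*-42 - 2*-18 = -90
a_6 = 3*-90 - 2*-42 = -186
a_7 = 3*-186 - 2*-90 = -378
a_8 = 3*-378 - 2*-186 = -762
a_9 = 3*-762 - 2*-378 = -1530
a_10 = 3*-1530 - 2*-762 = -3066
a_11 = 3*-3066 - 2*-1530 = -6138
a_12 = 3*-6138 - 2*-3066 = -12282
a_13 = 3*-12282 - 2*-6138 = -24570
a_14 = 3*-24570 - 2*-12282 = -49146
So a_14 = -49146.

-49146


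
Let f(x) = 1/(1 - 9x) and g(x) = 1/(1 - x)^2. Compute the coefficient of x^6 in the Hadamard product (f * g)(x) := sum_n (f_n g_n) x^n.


f has coefficients f_k = 9^k. For g = 1/(1 - x)^2 the coefficient is g_k = C(k + 1, 1) = k + 1. The Hadamard coefficient is (f * g)_k = 9^k * (k + 1).
For k = 6: 9^6 * 7 = 531441 * 7 = 3720087.

3720087


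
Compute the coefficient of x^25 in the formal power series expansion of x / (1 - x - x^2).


Let f(x) = sum_{k>=0} a_k x^k. Multiplying f(x) * (1 - x - x^2) = x and matching coefficients gives a_0 = 0, a_1 = 1, and a_k = a_{k-1} + a_{k-2} for k >= 2. These are the Fibonacci numbers F_k.
Iterating from F_0 = 0, F_1 = 1:
F_0=0, F_1=1, F_2=1, F_3=2, F_4=3, F_5=5, F_6=8, F_7=13, F_8=21, F_9=34, ...
F_25 = 75025.

75025


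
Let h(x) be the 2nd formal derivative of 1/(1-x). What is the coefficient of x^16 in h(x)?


Differentiating 2 times: d^2/dx^2 [1/(1-x)] = 2!/(1-x)^3.
The expansion 1/(1-x)^3 = sum_{k>=0} C(k+2, 2) x^k, so the coefficient of x^n in 2!/(1-x)^3 is 2! * C(n+2, 2).
For n = 16: 2 * C(18, 2) = 2 * 153 = 306

306


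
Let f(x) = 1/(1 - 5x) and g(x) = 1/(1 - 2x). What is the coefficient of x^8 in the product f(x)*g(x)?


The coefficient of x^n in f*g is the Cauchy product: sum_{k=0}^{n} a^k * b^(n-k).
With a=5, b=2, n=8:
sum_{k=0}^{8} 5^k * 2^(8-k)
= 650871

650871


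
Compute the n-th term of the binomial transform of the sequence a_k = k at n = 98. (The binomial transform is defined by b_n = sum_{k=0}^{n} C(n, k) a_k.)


With a_k = k, b_n = sum_{k=0}^{n} C(n, k) k. Using k * C(n, k) = n * C(n-1, k-1) gives b_n = n * sum_{k>=1} C(n-1, k-1) = n * 2^(n-1).
For n = 98: 98 * 2^97 = 98 * 158456325028528675187087900672 = 15528719852795810168334614265856.

15528719852795810168334614265856


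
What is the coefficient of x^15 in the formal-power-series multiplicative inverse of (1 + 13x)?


The inverse is 1/(1 + 13x). Apply the geometric identity 1/(1 - y) = sum_{k>=0} y^k with y = -13x:
1/(1 + 13x) = sum_{k>=0} (-13)^k x^k.
So the coefficient of x^15 is (-13)^15 = -51185893014090757.

-51185893014090757


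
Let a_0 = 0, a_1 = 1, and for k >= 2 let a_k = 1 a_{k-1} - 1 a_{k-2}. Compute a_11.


Iterating the recurrence forward:
a_0 = 0
a_1 = 1
a_2 = 1*1 - 1*0 = 1
a_3 = 1*1 - 1*1 = 0
a_4 = 1*0 - 1*1 = -1
a_5 = 1*-1 - 1*0 = -1
a_6 = 1*-1 - 1*-1 = 0
a_7 = 1*0 - 1*-1 = 1
a_8 = 1*1 - 1*0 = 1
a_9 = 1*1 - 1*1 = 0
a_10 = 1*0 - 1*1 = -1
a_11 = 1*-1 - 1*0 = -1
So a_11 = -1.

-1


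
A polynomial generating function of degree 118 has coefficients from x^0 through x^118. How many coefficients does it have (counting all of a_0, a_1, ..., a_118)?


A polynomial of degree 118 takes the form a_0 + a_1 x + ... + a_118 x^118.
The number of coefficients is 118 + 1 = 119.

119


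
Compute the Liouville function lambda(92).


The Liouville function is lambda(k) = (-1)^Omega(k), where Omega(k) counts the prime factors of k with multiplicity.
Factoring: 92 = 2 * 2 * 23, so Omega(92) = 3.
lambda(92) = (-1)^3 = -1.

-1


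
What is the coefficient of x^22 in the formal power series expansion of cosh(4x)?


The Maclaurin series is cosh(t) = sum_{m>=0} t^(2m) / (2m)!, so substituting t = 4x, only even powers of x are nonzero, with coefficient of x^(2m) equal to 4^(2m) / (2m)!.
For x^22 the coefficient is 4^22/22! = 17592186044416/1124000727777607680000 = 33554432/2143861251406875.

33554432/2143861251406875


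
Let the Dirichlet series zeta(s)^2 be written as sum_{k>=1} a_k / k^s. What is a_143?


The Dirichlet convolution of the constant function 1 with itself gives (1 * 1)(k) = sum_{d | k} 1 = d(k), the number of positive divisors of k.
Since zeta(s) = sum_{k>=1} 1/k^s, we have zeta(s)^2 = sum_{k>=1} d(k)/k^s, so a_k = d(k).
For k = 143: the divisors are 1, 11, 13, 143.
Count = 4.

4


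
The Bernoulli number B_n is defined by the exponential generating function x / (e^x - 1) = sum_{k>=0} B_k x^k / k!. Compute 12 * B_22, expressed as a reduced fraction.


Bernoulli numbers can also be computed recursively via B_0 = 1 and sum_{j=0}^{m} C(m+1, j) B_j = 0 for m >= 1. Odd-index Bernoulli numbers vanish for k >= 3.
Computing B_22 = 854513/138, so 12 * B_22 = 12 * 854513/138 = 1709026/23.

1709026/23


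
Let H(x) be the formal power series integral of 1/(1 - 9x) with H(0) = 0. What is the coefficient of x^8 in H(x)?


1/(1 - 9x) = sum_{k>=0} 9^k x^k. Integrating termwise with H(0) = 0:
H(x) = sum_{k>=0} 9^k x^(k+1) / (k+1) = sum_{m>=1} 9^(m-1) x^m / m.
For m = 8: 9^7/8 = 4782969/8 = 4782969/8.

4782969/8


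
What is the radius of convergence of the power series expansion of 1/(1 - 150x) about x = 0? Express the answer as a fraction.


Expanding 1/(1 - 150x) = sum_{k>=0} 150^k x^k, the series converges when |150x| < 1, i.e., |x| < 1/150.
So the radius of convergence is 1/150 = 1/150.

1/150


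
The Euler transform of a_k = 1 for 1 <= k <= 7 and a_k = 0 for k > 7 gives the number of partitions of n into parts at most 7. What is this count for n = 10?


Partitions of 10 into parts at most 7:
Using generating function (1-x)^(-1)(1-x^2)^(-1)...(1-x^7)^(-1),
the coefficient of x^10 = 38

38


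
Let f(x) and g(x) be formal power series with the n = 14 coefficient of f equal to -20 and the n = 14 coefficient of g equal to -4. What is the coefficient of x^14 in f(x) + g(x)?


Addition of formal power series is termwise.
The coefficient of x^14 in f + g = -20 + -4
= -24

-24


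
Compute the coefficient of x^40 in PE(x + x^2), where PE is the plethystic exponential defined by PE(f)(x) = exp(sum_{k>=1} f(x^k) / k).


With f(x) = x + x^2, the exponent is sum_{k>=1} (x^k + x^(2k)) / k = -ln(1 - x) - ln(1 - x^2). Exponentiating:
PE(x + x^2) = 1 / ((1 - x)(1 - x^2)).
This is the generating function for partitions of n into parts of size 1 or 2. The number of 2's can be any j in 0..20, and the rest are 1's, so
[x^40] = floor(40/2) + 1 = 21.

21


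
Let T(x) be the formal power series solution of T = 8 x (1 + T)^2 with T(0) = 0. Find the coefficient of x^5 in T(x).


Apply the Lagrange inversion formula: if T = 8 x * phi(T) with phi(t) = (1 + t)^2, then [x^n] T = 8^n * (1/n) [t^(n-1)] phi(t)^n = 8^n * (1/n) [t^(n-1)] (1 + t)^(2n) = 8^n * (1/n) C(2n, n-1).
Using the identity C(2n, n-1) = C(2n, n) * n / (n+1), the unscaled factor equals C(2n, n) / (n+1) = C_n, the n-th Catalan number.
For n = 5: C_5 = C(10, 5) / 6 = 252/6 = 42.
With the 8^5 = 32768 factor, the coefficient is 32768 * 42 = 1376256.

1376256


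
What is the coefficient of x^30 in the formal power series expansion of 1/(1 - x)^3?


The negative binomial / multiset identity is
1/(1 - x)^r = sum_{k>=0} C(k + r - 1, r - 1) x^k.
Here r = 3 and k = 30, so the coefficient is
C(30 + 2, 2) = C(32, 2)
= 496

496


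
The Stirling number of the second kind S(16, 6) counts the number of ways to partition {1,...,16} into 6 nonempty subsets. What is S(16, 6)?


Using the explicit formula S(n,k) = (1/k!) sum_{j=0}^{k} (-1)^(k-j) C(k,j) j^n:
S(16, 6) = 2734926558
Equivalently, S(n,k) is n! times the coefficient of x^n in the EGF (e^x - 1)^k / k!.

2734926558


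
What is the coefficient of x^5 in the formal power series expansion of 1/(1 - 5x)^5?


The general identity 1/(1 - c x)^r = sum_{k>=0} c^k C(k + r - 1, r - 1) x^k follows by substituting y = c x into 1/(1 - y)^r = sum_{k>=0} C(k + r - 1, r - 1) y^k.
For c = 5, r = 5, k = 5:
5^5 * C(9, 4) = 3125 * 126 = 393750.

393750


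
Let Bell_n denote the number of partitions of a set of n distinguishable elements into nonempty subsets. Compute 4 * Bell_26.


Bell_26 can be computed from the Bell triangle or from Dobinski's identity Bell_n = (1/e) * sum_{k>=0} k^n / k!.
Computing Bell_26 = 49631246523618756274.
Then 4 * 49631246523618756274 = 198524986094475025096.

198524986094475025096


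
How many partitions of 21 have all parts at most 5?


Using the generating function (1-x)^(-1)(1-x^2)^(-1)...(1-x^5)^(-1),
the coefficient of x^21 counts these restricted partitions.
Result = 221

221


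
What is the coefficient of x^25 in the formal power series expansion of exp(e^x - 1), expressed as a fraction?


exp(e^x - 1) is the exponential generating function for the Bell numbers Bell_k: exp(e^x - 1) = sum_{k>=0} Bell_k x^k / k!.
So the coefficient of x^25 in exp(e^x - 1) is Bell_25 / 25!.
Computing: Bell_25 = 4638590332229999353 and 25! = 15511210043330985984000000, giving
4638590332229999353/15511210043330985984000000 = 356814640940769181/1193170003333152768000000.

356814640940769181/1193170003333152768000000


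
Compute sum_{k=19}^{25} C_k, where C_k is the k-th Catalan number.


C_19 through C_25: 1767263190, 6564120420, 24466267020, 91482563640, 343059613650, 1289904147324, 4861946401452
Sum = 1767263190 + 6564120420 + 24466267020 + 91482563640 + 343059613650 + 1289904147324 + 4861946401452
= 6619190376696

6619190376696


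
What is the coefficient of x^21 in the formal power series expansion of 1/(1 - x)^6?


The negative binomial / multiset identity is
1/(1 - x)^r = sum_{k>=0} C(k + r - 1, r - 1) x^k.
Here r = 6 and k = 21, so the coefficient is
C(21 + 5, 5) = C(26, 5)
= 65780

65780
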